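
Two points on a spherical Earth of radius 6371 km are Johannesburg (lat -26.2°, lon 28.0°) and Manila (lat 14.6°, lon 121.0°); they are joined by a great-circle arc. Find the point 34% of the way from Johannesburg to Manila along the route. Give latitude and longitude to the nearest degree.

≈ lat -15°, lon 62°

Convert each endpoint to a unit vector on the sphere (x = cos φ cos λ, y = cos φ sin λ, z = sin φ).
The central angle between the endpoints is δ = arccos(p₁·p₂) ≈ 1.728 rad (99.0°).
Interpolate at f = 0.34 with slerp weights a = sin((1−f)δ)/sin δ ≈ 0.920, b = sin(fδ)/sin δ ≈ 0.561.
p = a·p₁ + b·p₂ ≈ (0.449, 0.853, -0.265); φ = arcsin(p_z) ≈ -15.36°, λ = atan2(p_y, p_x) ≈ 62.23°.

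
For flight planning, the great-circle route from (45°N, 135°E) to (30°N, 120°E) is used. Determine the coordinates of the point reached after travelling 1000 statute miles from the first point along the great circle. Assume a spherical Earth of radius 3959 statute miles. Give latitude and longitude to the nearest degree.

≈ (34°N, 123°E)

From cos δ = sin φ₁ sin φ₂ + cos φ₁ cos φ₂ cos Δλ, the central angle is δ ≈ 0.333 rad (19.1°). The total great-circle distance is δ·R ≈ 0.333 × 3959 ≈ 1318 mi, so the target fraction is f = 1000/1318 ≈ 0.758.
Interpolate at f ≈ 0.758 with slerp weights a = sin((1−f)δ)/sin δ ≈ 0.246, b = sin(fδ)/sin δ ≈ 0.764.
p = a·p₁ + b·p₂ ≈ (-0.454, 0.696, 0.556); φ = arcsin(p_z) ≈ 33.78°, λ = atan2(p_y, p_x) ≈ 123.10°.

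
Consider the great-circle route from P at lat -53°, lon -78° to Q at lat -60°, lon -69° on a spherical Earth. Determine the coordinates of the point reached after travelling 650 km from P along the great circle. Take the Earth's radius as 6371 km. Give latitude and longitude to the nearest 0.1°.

Write both endpoints as unit vectors p₁, p₂ with components (cos φ cos λ, cos φ sin λ, sin φ).
The central angle between the endpoints is δ = arccos(p₁·p₂) ≈ 0.150 rad (8.6°). The total great-circle distance is δ·R ≈ 0.150 × 6371 ≈ 953 km, so the target fraction is f = 650/953 ≈ 0.682.
Interpolate at f ≈ 0.682 with slerp weights a = sin((1−f)δ)/sin δ ≈ 0.319, b = sin(fδ)/sin δ ≈ 0.684.
p = a·p₁ + b·p₂ ≈ (0.162, -0.507, -0.847); φ = arcsin(p_z) ≈ -57.85°, λ = atan2(p_y, p_x) ≈ -72.23°.

≈ lat -57.8°, lon -72.2°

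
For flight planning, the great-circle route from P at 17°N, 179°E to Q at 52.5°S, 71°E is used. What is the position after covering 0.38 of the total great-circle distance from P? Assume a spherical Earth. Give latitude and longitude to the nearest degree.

≈ 17°S, 152°E

The haversine formula gives a central angle δ ≈ 1.995 rad (114.3°) between the endpoints.
Interpolate at f = 0.38 with slerp weights a = sin((1−f)δ)/sin δ ≈ 1.037, b = sin(fδ)/sin δ ≈ 0.755.
p = a·p₁ + b·p₂ ≈ (-0.842, 0.452, -0.296); φ = arcsin(p_z) ≈ -17.19°, λ = atan2(p_y, p_x) ≈ 151.79°.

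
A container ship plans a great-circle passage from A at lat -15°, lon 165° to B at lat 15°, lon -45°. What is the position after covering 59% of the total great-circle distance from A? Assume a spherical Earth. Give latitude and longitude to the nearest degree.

Write both endpoints as unit vectors p₁, p₂ with components (cos φ cos λ, cos φ sin λ, sin φ).
The central angle between the endpoints is δ = arccos(p₁·p₂) ≈ 2.636 rad (151.0°).
Interpolate at f = 0.59 with slerp weights a = sin((1−f)δ)/sin δ ≈ 1.823, b = sin(fδ)/sin δ ≈ 2.065.
p = a·p₁ + b·p₂ ≈ (-0.290, -0.955, 0.063); φ = arcsin(p_z) ≈ 3.60°, λ = atan2(p_y, p_x) ≈ -106.88°.

≈ lat 4°, lon -107°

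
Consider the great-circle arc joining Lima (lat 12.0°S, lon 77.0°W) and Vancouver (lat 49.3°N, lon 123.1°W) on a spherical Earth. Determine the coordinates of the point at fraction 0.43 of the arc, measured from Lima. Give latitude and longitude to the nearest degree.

Write both endpoints as unit vectors p₁, p₂ with components (cos φ cos λ, cos φ sin λ, sin φ).
The central angle between the endpoints is δ = arccos(p₁·p₂) ≈ 1.282 rad (73.5°).
Interpolate at f = 0.43 with slerp weights a = sin((1−f)δ)/sin δ ≈ 0.696, b = sin(fδ)/sin δ ≈ 0.546.
p = a·p₁ + b·p₂ ≈ (-0.041, -0.962, 0.269); φ = arcsin(p_z) ≈ 15.63°, λ = atan2(p_y, p_x) ≈ -92.46°.

≈ lat 16°N, lon 92°W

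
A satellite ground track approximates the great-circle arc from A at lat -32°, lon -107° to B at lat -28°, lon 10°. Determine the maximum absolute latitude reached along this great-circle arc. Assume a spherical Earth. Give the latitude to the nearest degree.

The great circle lies in the plane with unit normal n̂ = (p₁ × p₂)/|p₁ × p₂|.
Here n̂_z ≈ +0.670; the vertex latitude is φ_max = arccos|n̂_z| ≈ 47.9°.
Check via Clairaut: cos φ_max = |cos φ₁| · sin C = cos(32.0°)·sin(127.8°) ≈ 0.670, again giving ≈ 47.9°.

≈ -48°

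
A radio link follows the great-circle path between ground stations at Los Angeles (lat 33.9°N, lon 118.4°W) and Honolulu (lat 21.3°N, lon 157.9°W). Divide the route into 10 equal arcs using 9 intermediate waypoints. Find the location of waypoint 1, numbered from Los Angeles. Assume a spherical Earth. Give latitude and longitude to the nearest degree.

≈ lat 33°N, lon 123°W

The haversine formula gives a central angle δ ≈ 0.645 rad (36.9°) between the endpoints.
Interpolate at f = 1/10 with slerp weights a = sin((1−f)δ)/sin δ ≈ 0.912, b = sin(fδ)/sin δ ≈ 0.107.
p = a·p₁ + b·p₂ ≈ (-0.453, -0.704, 0.548); φ = arcsin(p_z) ≈ 33.21°, λ = atan2(p_y, p_x) ≈ -122.75°.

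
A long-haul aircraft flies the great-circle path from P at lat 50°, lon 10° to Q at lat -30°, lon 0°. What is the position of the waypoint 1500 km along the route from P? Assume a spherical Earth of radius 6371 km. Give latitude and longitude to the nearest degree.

Write both endpoints as unit vectors p₁, p₂ with components (cos φ cos λ, cos φ sin λ, sin φ).
The central angle between the endpoints is δ = arccos(p₁·p₂) ≈ 1.405 rad (80.5°). The total great-circle distance is δ·R ≈ 1.405 × 6371 ≈ 8950 km, so the target fraction is f = 1500/8950 ≈ 0.168.
Interpolate at f ≈ 0.168 with slerp weights a = sin((1−f)δ)/sin δ ≈ 0.933, b = sin(fδ)/sin δ ≈ 0.237.
p = a·p₁ + b·p₂ ≈ (0.796, 0.104, 0.597); φ = arcsin(p_z) ≈ 36.64°, λ = atan2(p_y, p_x) ≈ 7.46°.

≈ lat 37°, lon 7°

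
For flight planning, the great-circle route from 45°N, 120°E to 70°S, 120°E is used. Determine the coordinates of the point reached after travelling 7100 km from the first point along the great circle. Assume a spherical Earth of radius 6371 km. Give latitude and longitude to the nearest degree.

Write both endpoints as unit vectors p₁, p₂ with components (cos φ cos λ, cos φ sin λ, sin φ).
The central angle between the endpoints is δ = arccos(p₁·p₂) ≈ 2.007 rad (115.0°). The total great-circle distance is δ·R ≈ 2.007 × 6371 ≈ 12787 km, so the target fraction is f = 7100/12787 ≈ 0.555.
Interpolate at f ≈ 0.555 with slerp weights a = sin((1−f)δ)/sin δ ≈ 0.859, b = sin(fδ)/sin δ ≈ 0.990.
p = a·p₁ + b·p₂ ≈ (-0.473, 0.820, -0.323); φ = arcsin(p_z) ≈ -18.85°, λ = atan2(p_y, p_x) ≈ 120.00°.

≈ 19°S, 120°E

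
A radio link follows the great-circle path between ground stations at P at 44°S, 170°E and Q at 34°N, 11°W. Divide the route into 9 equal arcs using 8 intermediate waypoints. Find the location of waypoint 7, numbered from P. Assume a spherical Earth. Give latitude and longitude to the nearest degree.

From cos δ = sin φ₁ sin φ₂ + cos φ₁ cos φ₂ cos Δλ, the central angle is δ ≈ 2.967 rad (170.0°).
Interpolate at f = 7/9 with slerp weights a = sin((1−f)δ)/sin δ ≈ 3.517, b = sin(fδ)/sin δ ≈ 4.254.
p = a·p₁ + b·p₂ ≈ (0.970, -0.234, -0.064); φ = arcsin(p_z) ≈ -3.70°, λ = atan2(p_y, p_x) ≈ -13.54°.

≈ 4°S, 14°W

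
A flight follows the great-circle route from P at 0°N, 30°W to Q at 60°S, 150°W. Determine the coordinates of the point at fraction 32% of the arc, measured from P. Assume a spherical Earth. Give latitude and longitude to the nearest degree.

Write both endpoints as unit vectors p₁, p₂ with components (cos φ cos λ, cos φ sin λ, sin φ).
The central angle between the endpoints is δ = arccos(p₁·p₂) ≈ 1.823 rad (104.5°).
Interpolate at f = 0.32 with slerp weights a = sin((1−f)δ)/sin δ ≈ 0.977, b = sin(fδ)/sin δ ≈ 0.569.
p = a·p₁ + b·p₂ ≈ (0.600, -0.631, -0.493); φ = arcsin(p_z) ≈ -29.52°, λ = atan2(p_y, p_x) ≈ -46.45°.

≈ 30°S, 46°W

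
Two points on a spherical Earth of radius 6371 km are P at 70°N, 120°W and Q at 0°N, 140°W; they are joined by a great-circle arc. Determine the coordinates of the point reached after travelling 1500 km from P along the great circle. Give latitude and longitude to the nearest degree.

≈ 57°N, 129°W

Convert each endpoint to a unit vector on the sphere (x = cos φ cos λ, y = cos φ sin λ, z = sin φ).
The central angle between the endpoints is δ = arccos(p₁·p₂) ≈ 1.244 rad (71.3°). The total great-circle distance is δ·R ≈ 1.244 × 6371 ≈ 7923 km, so the target fraction is f = 1500/7923 ≈ 0.189.
Interpolate at f ≈ 0.189 with slerp weights a = sin((1−f)δ)/sin δ ≈ 0.893, b = sin(fδ)/sin δ ≈ 0.246.
p = a·p₁ + b·p₂ ≈ (-0.341, -0.423, 0.839); φ = arcsin(p_z) ≈ 57.07°, λ = atan2(p_y, p_x) ≈ -128.92°.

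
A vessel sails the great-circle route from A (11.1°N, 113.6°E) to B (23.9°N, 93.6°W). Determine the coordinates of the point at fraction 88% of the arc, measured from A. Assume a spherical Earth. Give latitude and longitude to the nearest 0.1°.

The haversine formula gives a central angle δ ≈ 2.375 rad (136.0°) between the endpoints.
Interpolate at f = 0.88 with slerp weights a = sin((1−f)δ)/sin δ ≈ 0.405, b = sin(fδ)/sin δ ≈ 1.251.
p = a·p₁ + b·p₂ ≈ (-0.231, -0.778, 0.585); φ = arcsin(p_z) ≈ 35.80°, λ = atan2(p_y, p_x) ≈ -106.54°.

≈ (35.8°N, 106.5°W)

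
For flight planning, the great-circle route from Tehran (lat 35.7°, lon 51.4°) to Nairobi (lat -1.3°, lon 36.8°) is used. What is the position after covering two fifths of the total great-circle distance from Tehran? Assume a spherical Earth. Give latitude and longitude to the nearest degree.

The haversine formula gives a central angle δ ≈ 0.688 rad (39.4°) between the endpoints.
Interpolate at f = 2/5 with slerp weights a = sin((1−f)δ)/sin δ ≈ 0.632, b = sin(fδ)/sin δ ≈ 0.428.
p = a·p₁ + b·p₂ ≈ (0.663, 0.657, 0.359); φ = arcsin(p_z) ≈ 21.04°, λ = atan2(p_y, p_x) ≈ 44.76°.

≈ lat 21°, lon 45°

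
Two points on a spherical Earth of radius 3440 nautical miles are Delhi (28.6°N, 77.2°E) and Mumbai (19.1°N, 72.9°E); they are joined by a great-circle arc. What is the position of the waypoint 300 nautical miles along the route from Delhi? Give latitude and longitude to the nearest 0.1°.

Write both endpoints as unit vectors p₁, p₂ with components (cos φ cos λ, cos φ sin λ, sin φ).
The central angle between the endpoints is δ = arccos(p₁·p₂) ≈ 0.179 rad (10.3°). The total great-circle distance is δ·R ≈ 0.179 × 3440 ≈ 617 nmi, so the target fraction is f = 300/617 ≈ 0.486.
Interpolate at f ≈ 0.486 with slerp weights a = sin((1−f)δ)/sin δ ≈ 0.516, b = sin(fδ)/sin δ ≈ 0.488.
p = a·p₁ + b·p₂ ≈ (0.236, 0.883, 0.407); φ = arcsin(p_z) ≈ 24.00°, λ = atan2(p_y, p_x) ≈ 75.03°.

≈ (24.0°N, 75.0°E)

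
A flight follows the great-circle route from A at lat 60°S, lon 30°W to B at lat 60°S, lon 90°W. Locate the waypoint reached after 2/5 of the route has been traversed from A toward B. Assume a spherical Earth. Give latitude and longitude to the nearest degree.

Convert each endpoint to a unit vector on the sphere (x = cos φ cos λ, y = cos φ sin λ, z = sin φ).
The central angle between the endpoints is δ = arccos(p₁·p₂) ≈ 0.505 rad (29.0°).
Interpolate at f = 2/5 with slerp weights a = sin((1−f)δ)/sin δ ≈ 0.617, b = sin(fδ)/sin δ ≈ 0.415.
p = a·p₁ + b·p₂ ≈ (0.267, -0.362, -0.893); φ = arcsin(p_z) ≈ -63.29°, λ = atan2(p_y, p_x) ≈ -53.55°.

≈ lat 63°S, lon 54°W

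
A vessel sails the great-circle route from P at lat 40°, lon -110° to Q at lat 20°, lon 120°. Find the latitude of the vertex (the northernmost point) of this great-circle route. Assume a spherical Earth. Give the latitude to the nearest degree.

≈ 55°

The great circle lies in the plane with unit normal n̂ = (p₁ × p₂)/|p₁ × p₂|.
Here n̂_z ≈ -0.568; the vertex latitude is φ_max = arccos|n̂_z| ≈ 55.4°.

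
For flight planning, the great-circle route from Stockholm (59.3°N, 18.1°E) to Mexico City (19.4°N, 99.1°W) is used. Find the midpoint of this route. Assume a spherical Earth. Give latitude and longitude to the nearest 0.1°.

Write both endpoints as unit vectors p₁, p₂ with components (cos φ cos λ, cos φ sin λ, sin φ).
The central angle between the endpoints is δ = arccos(p₁·p₂) ≈ 1.505 rad (86.2°).
Interpolate at f = 1/2 with slerp weights a = sin((1−f)δ)/sin δ ≈ 0.685, b = sin(fδ)/sin δ ≈ 0.685.
p = a·p₁ + b·p₂ ≈ (0.230, -0.529, 0.817); φ = arcsin(p_z) ≈ 54.74°, λ = atan2(p_y, p_x) ≈ -66.49°.

≈ 54.7°N, 66.5°W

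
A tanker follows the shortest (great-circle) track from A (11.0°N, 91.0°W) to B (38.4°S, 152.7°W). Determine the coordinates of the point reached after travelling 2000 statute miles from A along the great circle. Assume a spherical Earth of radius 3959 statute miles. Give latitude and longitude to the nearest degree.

≈ (10°S, 111°W)

Write both endpoints as unit vectors p₁, p₂ with components (cos φ cos λ, cos φ sin λ, sin φ).
The central angle between the endpoints is δ = arccos(p₁·p₂) ≈ 1.322 rad (75.7°). The total great-circle distance is δ·R ≈ 1.322 × 3959 ≈ 5234 mi, so the target fraction is f = 2000/5234 ≈ 0.382.
Interpolate at f ≈ 0.382 with slerp weights a = sin((1−f)δ)/sin δ ≈ 0.752, b = sin(fδ)/sin δ ≈ 0.499.
p = a·p₁ + b·p₂ ≈ (-0.361, -0.918, -0.167); φ = arcsin(p_z) ≈ -9.59°, λ = atan2(p_y, p_x) ≈ -111.45°.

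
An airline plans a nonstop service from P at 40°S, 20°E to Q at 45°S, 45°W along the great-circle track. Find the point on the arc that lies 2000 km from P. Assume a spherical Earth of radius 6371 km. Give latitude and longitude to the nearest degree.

≈ 46°S, 3°W

Write both endpoints as unit vectors p₁, p₂ with components (cos φ cos λ, cos φ sin λ, sin φ).
The central angle between the endpoints is δ = arccos(p₁·p₂) ≈ 0.818 rad (46.9°). The total great-circle distance is δ·R ≈ 0.818 × 6371 ≈ 5214 km, so the target fraction is f = 2000/5214 ≈ 0.384.
Interpolate at f ≈ 0.384 with slerp weights a = sin((1−f)δ)/sin δ ≈ 0.662, b = sin(fδ)/sin δ ≈ 0.423.
p = a·p₁ + b·p₂ ≈ (0.688, -0.038, -0.725); φ = arcsin(p_z) ≈ -46.44°, λ = atan2(p_y, p_x) ≈ -3.16°.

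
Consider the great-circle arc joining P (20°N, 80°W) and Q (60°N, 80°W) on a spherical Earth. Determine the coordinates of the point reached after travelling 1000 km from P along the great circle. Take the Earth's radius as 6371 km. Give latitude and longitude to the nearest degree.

≈ (29°N, 80°W)

Write both endpoints as unit vectors p₁, p₂ with components (cos φ cos λ, cos φ sin λ, sin φ).
The central angle between the endpoints is δ = arccos(p₁·p₂) ≈ 0.698 rad (40.0°). The total great-circle distance is δ·R ≈ 0.698 × 6371 ≈ 4448 km, so the target fraction is f = 1000/4448 ≈ 0.225.
Interpolate at f ≈ 0.225 with slerp weights a = sin((1−f)δ)/sin δ ≈ 0.801, b = sin(fδ)/sin δ ≈ 0.243.
p = a·p₁ + b·p₂ ≈ (0.152, -0.861, 0.485); φ = arcsin(p_z) ≈ 28.99°, λ = atan2(p_y, p_x) ≈ -80.00°.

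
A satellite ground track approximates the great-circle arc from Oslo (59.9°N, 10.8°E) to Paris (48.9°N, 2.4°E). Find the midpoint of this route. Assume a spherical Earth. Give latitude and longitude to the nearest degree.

Write both endpoints as unit vectors p₁, p₂ with components (cos φ cos λ, cos φ sin λ, sin φ).
The central angle between the endpoints is δ = arccos(p₁·p₂) ≈ 0.210 rad (12.0°).
Interpolate at f = 1/2 with slerp weights a = sin((1−f)δ)/sin δ ≈ 0.503, b = sin(fδ)/sin δ ≈ 0.503.
p = a·p₁ + b·p₂ ≈ (0.578, 0.061, 0.814); φ = arcsin(p_z) ≈ 54.47°, λ = atan2(p_y, p_x) ≈ 6.03°.

≈ (54°N, 6°E)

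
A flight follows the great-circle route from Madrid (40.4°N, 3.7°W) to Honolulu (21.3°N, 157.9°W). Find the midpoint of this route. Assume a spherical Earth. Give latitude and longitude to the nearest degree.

≈ 68°N, 104°W

From cos δ = sin φ₁ sin φ₂ + cos φ₁ cos φ₂ cos Δλ, the central angle is δ ≈ 1.986 rad (113.8°).
Interpolate at f = 1/2 with slerp weights a = sin((1−f)δ)/sin δ ≈ 0.915, b = sin(fδ)/sin δ ≈ 0.915.
p = a·p₁ + b·p₂ ≈ (-0.095, -0.366, 0.926); φ = arcsin(p_z) ≈ 67.80°, λ = atan2(p_y, p_x) ≈ -104.49°.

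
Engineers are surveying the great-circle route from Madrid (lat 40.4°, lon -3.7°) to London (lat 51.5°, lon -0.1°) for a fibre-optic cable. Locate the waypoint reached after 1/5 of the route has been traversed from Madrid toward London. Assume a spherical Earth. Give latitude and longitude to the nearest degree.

≈ lat 43°, lon -3°

Write both endpoints as unit vectors p₁, p₂ with components (cos φ cos λ, cos φ sin λ, sin φ).
The central angle between the endpoints is δ = arccos(p₁·p₂) ≈ 0.199 rad (11.4°).
Interpolate at f = 1/5 with slerp weights a = sin((1−f)δ)/sin δ ≈ 0.802, b = sin(fδ)/sin δ ≈ 0.201.
p = a·p₁ + b·p₂ ≈ (0.735, -0.040, 0.677); φ = arcsin(p_z) ≈ 42.63°, λ = atan2(p_y, p_x) ≈ -3.09°.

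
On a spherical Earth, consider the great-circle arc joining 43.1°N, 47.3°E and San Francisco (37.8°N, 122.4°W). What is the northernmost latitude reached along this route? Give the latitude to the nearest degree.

≈ 84°N

The great circle lies in the plane with unit normal n̂ = (p₁ × p₂)/|p₁ × p₂|.
Here n̂_z ≈ -0.104; the vertex latitude is φ_max = arccos|n̂_z| ≈ 84.0°.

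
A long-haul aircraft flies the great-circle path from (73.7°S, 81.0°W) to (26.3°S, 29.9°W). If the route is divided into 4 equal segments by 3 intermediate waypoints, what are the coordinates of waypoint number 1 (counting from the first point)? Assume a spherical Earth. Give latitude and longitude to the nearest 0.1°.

≈ (64.1°S, 53.5°W)

Write both endpoints as unit vectors p₁, p₂ with components (cos φ cos λ, cos φ sin λ, sin φ).
The central angle between the endpoints is δ = arccos(p₁·p₂) ≈ 0.948 rad (54.3°).
Interpolate at f = 1/4 with slerp weights a = sin((1−f)δ)/sin δ ≈ 0.803, b = sin(fδ)/sin δ ≈ 0.289.
p = a·p₁ + b·p₂ ≈ (0.260, -0.352, -0.899); φ = arcsin(p_z) ≈ -64.06°, λ = atan2(p_y, p_x) ≈ -53.55°.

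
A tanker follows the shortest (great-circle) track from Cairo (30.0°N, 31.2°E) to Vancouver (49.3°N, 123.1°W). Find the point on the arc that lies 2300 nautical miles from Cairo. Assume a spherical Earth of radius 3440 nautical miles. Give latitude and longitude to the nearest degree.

Write both endpoints as unit vectors p₁, p₂ with components (cos φ cos λ, cos φ sin λ, sin φ).
The central angle between the endpoints is δ = arccos(p₁·p₂) ≈ 1.701 rad (97.5°). The total great-circle distance is δ·R ≈ 1.701 × 3440 ≈ 5851 nmi, so the target fraction is f = 2300/5851 ≈ 0.393.
Interpolate at f ≈ 0.393 with slerp weights a = sin((1−f)δ)/sin δ ≈ 0.866, b = sin(fδ)/sin δ ≈ 0.625.
p = a·p₁ + b·p₂ ≈ (0.419, 0.047, 0.907); φ = arcsin(p_z) ≈ 65.08°, λ = atan2(p_y, p_x) ≈ 6.39°.

≈ (65°N, 6°E)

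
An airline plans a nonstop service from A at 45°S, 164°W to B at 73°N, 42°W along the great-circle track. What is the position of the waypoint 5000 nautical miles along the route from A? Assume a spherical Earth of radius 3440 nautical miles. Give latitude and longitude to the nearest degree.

Write both endpoints as unit vectors p₁, p₂ with components (cos φ cos λ, cos φ sin λ, sin φ).
The central angle between the endpoints is δ = arccos(p₁·p₂) ≈ 2.475 rad (141.8°). The total great-circle distance is δ·R ≈ 2.475 × 3440 ≈ 8513 nmi, so the target fraction is f = 5000/8513 ≈ 0.587.
Interpolate at f ≈ 0.587 with slerp weights a = sin((1−f)δ)/sin δ ≈ 1.379, b = sin(fδ)/sin δ ≈ 1.606.
p = a·p₁ + b·p₂ ≈ (-0.588, -0.583, 0.561); φ = arcsin(p_z) ≈ 34.10°, λ = atan2(p_y, p_x) ≈ -135.27°.

≈ 34°N, 135°W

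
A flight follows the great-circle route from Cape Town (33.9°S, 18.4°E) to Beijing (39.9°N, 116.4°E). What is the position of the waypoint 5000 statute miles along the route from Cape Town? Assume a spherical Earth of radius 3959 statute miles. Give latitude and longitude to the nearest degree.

≈ 14°N, 75°E

Convert each endpoint to a unit vector on the sphere (x = cos φ cos λ, y = cos φ sin λ, z = sin φ).
The central angle between the endpoints is δ = arccos(p₁·p₂) ≈ 2.034 rad (116.5°). The total great-circle distance is δ·R ≈ 2.034 × 3959 ≈ 8051 mi, so the target fraction is f = 5000/8051 ≈ 0.621.
Interpolate at f ≈ 0.621 with slerp weights a = sin((1−f)δ)/sin δ ≈ 0.778, b = sin(fδ)/sin δ ≈ 1.065.
p = a·p₁ + b·p₂ ≈ (0.250, 0.936, 0.249); φ = arcsin(p_z) ≈ 14.42°, λ = atan2(p_y, p_x) ≈ 75.05°.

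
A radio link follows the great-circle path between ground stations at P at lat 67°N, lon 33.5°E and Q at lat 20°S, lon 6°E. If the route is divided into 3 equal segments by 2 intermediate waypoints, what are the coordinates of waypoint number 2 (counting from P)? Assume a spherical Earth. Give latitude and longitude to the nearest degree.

≈ lat 9°N, lon 11°E

From cos δ = sin φ₁ sin φ₂ + cos φ₁ cos φ₂ cos Δλ, the central angle is δ ≈ 1.560 rad (89.4°).
Interpolate at f = 2/3 with slerp weights a = sin((1−f)δ)/sin δ ≈ 0.497, b = sin(fδ)/sin δ ≈ 0.862.
p = a·p₁ + b·p₂ ≈ (0.968, 0.192, 0.162); φ = arcsin(p_z) ≈ 9.35°, λ = atan2(p_y, p_x) ≈ 11.21°.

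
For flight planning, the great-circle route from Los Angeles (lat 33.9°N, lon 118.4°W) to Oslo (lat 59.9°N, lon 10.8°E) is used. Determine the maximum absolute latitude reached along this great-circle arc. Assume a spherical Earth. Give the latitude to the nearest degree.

The great circle lies in the plane with unit normal n̂ = (p₁ × p₂)/|p₁ × p₂|.
Here n̂_z ≈ +0.331; the vertex latitude is φ_max = arccos|n̂_z| ≈ 70.7°.
Check via Clairaut: cos φ_max = |cos φ₁| · sin C = cos(33.9°)·sin(23.5°) ≈ 0.331, again giving ≈ 70.7°.

≈ 71°N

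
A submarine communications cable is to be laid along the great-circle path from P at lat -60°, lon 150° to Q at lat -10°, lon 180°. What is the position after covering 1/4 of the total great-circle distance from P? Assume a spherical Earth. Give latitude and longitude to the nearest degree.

≈ lat -48°, lon 162°

The haversine formula gives a central angle δ ≈ 0.956 rad (54.8°) between the endpoints.
Interpolate at f = 1/4 with slerp weights a = sin((1−f)δ)/sin δ ≈ 0.804, b = sin(fδ)/sin δ ≈ 0.290.
p = a·p₁ + b·p₂ ≈ (-0.634, 0.201, -0.747); φ = arcsin(p_z) ≈ -48.33°, λ = atan2(p_y, p_x) ≈ 162.39°.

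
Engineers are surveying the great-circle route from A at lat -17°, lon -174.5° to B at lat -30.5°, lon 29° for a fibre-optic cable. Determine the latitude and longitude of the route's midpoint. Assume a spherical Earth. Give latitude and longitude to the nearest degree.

≈ lat -64°, lon 121°

The haversine formula gives a central angle δ ≈ 2.223 rad (127.4°) between the endpoints.
Interpolate at f = 1/2 with slerp weights a = sin((1−f)δ)/sin δ ≈ 1.128, b = sin(fδ)/sin δ ≈ 1.128.
p = a·p₁ + b·p₂ ≈ (-0.224, 0.368, -0.903); φ = arcsin(p_z) ≈ -64.49°, λ = atan2(p_y, p_x) ≈ 121.31°.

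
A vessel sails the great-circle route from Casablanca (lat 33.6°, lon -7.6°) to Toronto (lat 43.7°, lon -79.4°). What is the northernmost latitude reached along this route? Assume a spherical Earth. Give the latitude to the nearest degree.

≈ 46°

The great circle lies in the plane with unit normal n̂ = (p₁ × p₂)/|p₁ × p₂|.
Here n̂_z ≈ -0.696; the vertex latitude is φ_max = arccos|n̂_z| ≈ 45.9°.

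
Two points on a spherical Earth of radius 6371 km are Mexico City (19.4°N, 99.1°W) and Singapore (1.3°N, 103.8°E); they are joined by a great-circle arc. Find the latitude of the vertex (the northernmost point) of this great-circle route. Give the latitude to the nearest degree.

The great circle lies in the plane with unit normal n̂ = (p₁ × p₂)/|p₁ × p₂|.
Here n̂_z ≈ -0.722; the vertex latitude is φ_max = arccos|n̂_z| ≈ 43.8°.

≈ 44°N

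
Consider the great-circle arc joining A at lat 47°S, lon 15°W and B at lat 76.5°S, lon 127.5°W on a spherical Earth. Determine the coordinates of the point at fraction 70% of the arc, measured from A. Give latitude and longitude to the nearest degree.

≈ lat 77°S, lon 60°W

The haversine formula gives a central angle δ ≈ 0.863 rad (49.4°) between the endpoints.
Interpolate at f = 0.70 with slerp weights a = sin((1−f)δ)/sin δ ≈ 0.337, b = sin(fδ)/sin δ ≈ 0.748.
p = a·p₁ + b·p₂ ≈ (0.116, -0.198, -0.973); φ = arcsin(p_z) ≈ -76.75°, λ = atan2(p_y, p_x) ≈ -59.69°.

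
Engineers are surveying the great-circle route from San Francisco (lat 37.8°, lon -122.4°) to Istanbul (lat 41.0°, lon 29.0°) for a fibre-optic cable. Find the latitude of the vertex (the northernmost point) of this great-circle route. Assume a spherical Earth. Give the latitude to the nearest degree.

The great circle lies in the plane with unit normal n̂ = (p₁ × p₂)/|p₁ × p₂|.
Here n̂_z ≈ +0.288; the vertex latitude is φ_max = arccos|n̂_z| ≈ 73.3°.
Check via Clairaut: cos φ_max = |cos φ₁| · sin C = cos(37.8°)·sin(21.3°) ≈ 0.288, again giving ≈ 73.3°.

≈ 73°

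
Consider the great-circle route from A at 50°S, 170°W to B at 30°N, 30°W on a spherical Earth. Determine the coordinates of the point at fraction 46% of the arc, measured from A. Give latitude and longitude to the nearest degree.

Convert each endpoint to a unit vector on the sphere (x = cos φ cos λ, y = cos φ sin λ, z = sin φ).
The central angle between the endpoints is δ = arccos(p₁·p₂) ≈ 2.514 rad (144.0°).
Interpolate at f = 0.46 with slerp weights a = sin((1−f)δ)/sin δ ≈ 1.664, b = sin(fδ)/sin δ ≈ 1.559.
p = a·p₁ + b·p₂ ≈ (0.116, -0.861, -0.496); φ = arcsin(p_z) ≈ -29.71°, λ = atan2(p_y, p_x) ≈ -82.35°.

≈ 30°S, 82°W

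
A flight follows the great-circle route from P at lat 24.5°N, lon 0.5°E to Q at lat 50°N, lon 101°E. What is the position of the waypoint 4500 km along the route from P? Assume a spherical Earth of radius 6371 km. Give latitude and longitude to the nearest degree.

≈ lat 50°N, lon 41°E

Convert each endpoint to a unit vector on the sphere (x = cos φ cos λ, y = cos φ sin λ, z = sin φ).
The central angle between the endpoints is δ = arccos(p₁·p₂) ≈ 1.358 rad (77.8°). The total great-circle distance is δ·R ≈ 1.358 × 6371 ≈ 8653 km, so the target fraction is f = 4500/8653 ≈ 0.520.
Interpolate at f ≈ 0.520 with slerp weights a = sin((1−f)δ)/sin δ ≈ 0.621, b = sin(fδ)/sin δ ≈ 0.664.
p = a·p₁ + b·p₂ ≈ (0.483, 0.424, 0.766); φ = arcsin(p_z) ≈ 50.00°, λ = atan2(p_y, p_x) ≈ 41.26°.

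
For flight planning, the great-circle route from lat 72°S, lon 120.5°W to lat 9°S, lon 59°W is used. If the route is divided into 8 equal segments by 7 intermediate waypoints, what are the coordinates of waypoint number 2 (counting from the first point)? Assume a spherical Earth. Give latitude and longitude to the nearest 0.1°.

≈ lat 59.6°S, lon 86.3°W

The haversine formula gives a central angle δ ≈ 1.272 rad (72.9°) between the endpoints.
Interpolate at f = 2/8 with slerp weights a = sin((1−f)δ)/sin δ ≈ 0.854, b = sin(fδ)/sin δ ≈ 0.327.
p = a·p₁ + b·p₂ ≈ (0.033, -0.504, -0.863); φ = arcsin(p_z) ≈ -59.65°, λ = atan2(p_y, p_x) ≈ -86.31°.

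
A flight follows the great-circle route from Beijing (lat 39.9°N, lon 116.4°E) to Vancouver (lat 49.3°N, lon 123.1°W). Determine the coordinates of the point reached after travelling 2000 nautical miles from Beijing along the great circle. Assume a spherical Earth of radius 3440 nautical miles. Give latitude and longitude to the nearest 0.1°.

Write both endpoints as unit vectors p₁, p₂ with components (cos φ cos λ, cos φ sin λ, sin φ).
The central angle between the endpoints is δ = arccos(p₁·p₂) ≈ 1.336 rad (76.6°). The total great-circle distance is δ·R ≈ 1.336 × 3440 ≈ 4597 nmi, so the target fraction is f = 2000/4597 ≈ 0.435.
Interpolate at f ≈ 0.435 with slerp weights a = sin((1−f)δ)/sin δ ≈ 0.704, b = sin(fδ)/sin δ ≈ 0.565.
p = a·p₁ + b·p₂ ≈ (-0.441, 0.176, 0.880); φ = arcsin(p_z) ≈ 61.64°, λ = atan2(p_y, p_x) ≈ 158.30°.

≈ lat 61.6°N, lon 158.3°E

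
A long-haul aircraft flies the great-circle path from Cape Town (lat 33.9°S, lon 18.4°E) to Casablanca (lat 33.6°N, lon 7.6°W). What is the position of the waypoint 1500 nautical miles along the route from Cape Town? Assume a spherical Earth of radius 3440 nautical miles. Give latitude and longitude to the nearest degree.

Write both endpoints as unit vectors p₁, p₂ with components (cos φ cos λ, cos φ sin λ, sin φ).
The central angle between the endpoints is δ = arccos(p₁·p₂) ≈ 1.253 rad (71.8°). The total great-circle distance is δ·R ≈ 1.253 × 3440 ≈ 4309 nmi, so the target fraction is f = 1500/4309 ≈ 0.348.
Interpolate at f ≈ 0.348 with slerp weights a = sin((1−f)δ)/sin δ ≈ 0.767, b = sin(fδ)/sin δ ≈ 0.445.
p = a·p₁ + b·p₂ ≈ (0.971, 0.152, -0.182); φ = arcsin(p_z) ≈ -10.48°, λ = atan2(p_y, p_x) ≈ 8.90°.

≈ lat 10°S, lon 9°E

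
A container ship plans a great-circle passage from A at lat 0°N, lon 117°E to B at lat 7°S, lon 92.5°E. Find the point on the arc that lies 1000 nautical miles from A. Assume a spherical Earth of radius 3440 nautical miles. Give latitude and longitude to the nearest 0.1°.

Convert each endpoint to a unit vector on the sphere (x = cos φ cos λ, y = cos φ sin λ, z = sin φ).
The central angle between the endpoints is δ = arccos(p₁·p₂) ≈ 0.444 rad (25.4°). The total great-circle distance is δ·R ≈ 0.444 × 3440 ≈ 1526 nmi, so the target fraction is f = 1000/1526 ≈ 0.655.
Interpolate at f ≈ 0.655 with slerp weights a = sin((1−f)δ)/sin δ ≈ 0.355, b = sin(fδ)/sin δ ≈ 0.668.
p = a·p₁ + b·p₂ ≈ (-0.190, 0.978, -0.081); φ = arcsin(p_z) ≈ -4.67°, λ = atan2(p_y, p_x) ≈ 100.99°.

≈ lat 4.7°S, lon 101.0°E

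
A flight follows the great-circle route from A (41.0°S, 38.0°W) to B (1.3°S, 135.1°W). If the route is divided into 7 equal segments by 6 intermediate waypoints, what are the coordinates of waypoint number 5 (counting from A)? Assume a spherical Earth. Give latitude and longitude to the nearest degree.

From cos δ = sin φ₁ sin φ₂ + cos φ₁ cos φ₂ cos Δλ, the central angle is δ ≈ 1.649 rad (94.5°).
Interpolate at f = 5/7 with slerp weights a = sin((1−f)δ)/sin δ ≈ 0.455, b = sin(fδ)/sin δ ≈ 0.927.
p = a·p₁ + b·p₂ ≈ (-0.385, -0.866, -0.320); φ = arcsin(p_z) ≈ -18.65°, λ = atan2(p_y, p_x) ≈ -114.00°.

≈ (19°S, 114°W)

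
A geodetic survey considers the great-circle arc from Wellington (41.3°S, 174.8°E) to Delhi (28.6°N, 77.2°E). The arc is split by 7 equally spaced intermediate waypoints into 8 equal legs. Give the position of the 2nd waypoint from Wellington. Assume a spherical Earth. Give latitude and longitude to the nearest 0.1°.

≈ (28.0°S, 143.9°E)

Convert each endpoint to a unit vector on the sphere (x = cos φ cos λ, y = cos φ sin λ, z = sin φ).
The central angle between the endpoints is δ = arccos(p₁·p₂) ≈ 1.986 rad (113.8°).
Interpolate at f = 2/8 with slerp weights a = sin((1−f)δ)/sin δ ≈ 1.089, b = sin(fδ)/sin δ ≈ 0.520.
p = a·p₁ + b·p₂ ≈ (-0.714, 0.520, -0.470); φ = arcsin(p_z) ≈ -28.01°, λ = atan2(p_y, p_x) ≈ 143.93°.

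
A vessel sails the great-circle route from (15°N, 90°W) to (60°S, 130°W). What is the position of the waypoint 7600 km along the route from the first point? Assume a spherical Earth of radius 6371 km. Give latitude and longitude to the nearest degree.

From cos δ = sin φ₁ sin φ₂ + cos φ₁ cos φ₂ cos Δλ, the central angle is δ ≈ 1.424 rad (81.6°). The total great-circle distance is δ·R ≈ 1.424 × 6371 ≈ 9075 km, so the target fraction is f = 7600/9075 ≈ 0.837.
Interpolate at f ≈ 0.837 with slerp weights a = sin((1−f)δ)/sin δ ≈ 0.232, b = sin(fδ)/sin δ ≈ 0.939.
p = a·p₁ + b·p₂ ≈ (-0.302, -0.584, -0.754); φ = arcsin(p_z) ≈ -48.90°, λ = atan2(p_y, p_x) ≈ -117.34°.

≈ (49°S, 117°W)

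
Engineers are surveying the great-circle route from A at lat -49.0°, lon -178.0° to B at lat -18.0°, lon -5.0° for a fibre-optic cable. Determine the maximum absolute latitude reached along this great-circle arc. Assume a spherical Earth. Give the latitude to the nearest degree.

≈ -85°

The great circle lies in the plane with unit normal n̂ = (p₁ × p₂)/|p₁ × p₂|.
Here n̂_z ≈ +0.082; the vertex latitude is φ_max = arccos|n̂_z| ≈ 85.3°.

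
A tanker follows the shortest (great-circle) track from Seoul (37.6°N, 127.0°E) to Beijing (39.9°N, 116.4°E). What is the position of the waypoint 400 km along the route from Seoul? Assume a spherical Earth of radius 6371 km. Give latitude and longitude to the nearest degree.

Convert each endpoint to a unit vector on the sphere (x = cos φ cos λ, y = cos φ sin λ, z = sin φ).
The central angle between the endpoints is δ = arccos(p₁·p₂) ≈ 0.150 rad (8.6°). The total great-circle distance is δ·R ≈ 0.150 × 6371 ≈ 953 km, so the target fraction is f = 400/953 ≈ 0.420.
Interpolate at f ≈ 0.420 with slerp weights a = sin((1−f)δ)/sin δ ≈ 0.582, b = sin(fδ)/sin δ ≈ 0.421.
p = a·p₁ + b·p₂ ≈ (-0.421, 0.657, 0.625); φ = arcsin(p_z) ≈ 38.68°, λ = atan2(p_y, p_x) ≈ 122.64°.

≈ 39°N, 123°E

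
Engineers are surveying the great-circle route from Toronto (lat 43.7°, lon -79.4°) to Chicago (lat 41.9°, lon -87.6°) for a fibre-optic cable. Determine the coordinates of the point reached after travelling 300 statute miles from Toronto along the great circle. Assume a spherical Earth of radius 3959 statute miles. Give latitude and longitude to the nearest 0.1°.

≈ lat 42.5°, lon -85.1°

Convert each endpoint to a unit vector on the sphere (x = cos φ cos λ, y = cos φ sin λ, z = sin φ).
The central angle between the endpoints is δ = arccos(p₁·p₂) ≈ 0.110 rad (6.3°). The total great-circle distance is δ·R ≈ 0.110 × 3959 ≈ 434 mi, so the target fraction is f = 300/434 ≈ 0.692.
Interpolate at f ≈ 0.692 with slerp weights a = sin((1−f)δ)/sin δ ≈ 0.309, b = sin(fδ)/sin δ ≈ 0.692.
p = a·p₁ + b·p₂ ≈ (0.063, -0.734, 0.676); φ = arcsin(p_z) ≈ 42.52°, λ = atan2(p_y, p_x) ≈ -85.12°.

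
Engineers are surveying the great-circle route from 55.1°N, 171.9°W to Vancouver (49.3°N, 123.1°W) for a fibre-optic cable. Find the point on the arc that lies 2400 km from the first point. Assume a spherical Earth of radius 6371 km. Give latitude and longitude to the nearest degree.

Write both endpoints as unit vectors p₁, p₂ with components (cos φ cos λ, cos φ sin λ, sin φ).
The central angle between the endpoints is δ = arccos(p₁·p₂) ≈ 0.521 rad (29.8°). The total great-circle distance is δ·R ≈ 0.521 × 6371 ≈ 3317 km, so the target fraction is f = 2400/3317 ≈ 0.724.
Interpolate at f ≈ 0.724 with slerp weights a = sin((1−f)δ)/sin δ ≈ 0.288, b = sin(fδ)/sin δ ≈ 0.740.
p = a·p₁ + b·p₂ ≈ (-0.427, -0.427, 0.797); φ = arcsin(p_z) ≈ 52.86°, λ = atan2(p_y, p_x) ≈ -134.96°.

≈ 53°N, 135°W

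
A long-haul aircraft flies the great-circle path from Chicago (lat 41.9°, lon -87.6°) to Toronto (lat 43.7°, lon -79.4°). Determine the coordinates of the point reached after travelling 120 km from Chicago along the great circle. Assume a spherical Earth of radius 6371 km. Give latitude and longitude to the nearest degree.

≈ lat 42°, lon -86°

Convert each endpoint to a unit vector on the sphere (x = cos φ cos λ, y = cos φ sin λ, z = sin φ).
The central angle between the endpoints is δ = arccos(p₁·p₂) ≈ 0.110 rad (6.3°). The total great-circle distance is δ·R ≈ 0.110 × 6371 ≈ 698 km, so the target fraction is f = 120/698 ≈ 0.172.
Interpolate at f ≈ 0.172 with slerp weights a = sin((1−f)δ)/sin δ ≈ 0.829, b = sin(fδ)/sin δ ≈ 0.172.
p = a·p₁ + b·p₂ ≈ (0.049, -0.739, 0.672); φ = arcsin(p_z) ≈ 42.25°, λ = atan2(p_y, p_x) ≈ -86.22°.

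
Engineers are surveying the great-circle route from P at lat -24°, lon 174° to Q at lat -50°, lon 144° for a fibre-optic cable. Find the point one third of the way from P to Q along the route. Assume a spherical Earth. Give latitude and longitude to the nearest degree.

Write both endpoints as unit vectors p₁, p₂ with components (cos φ cos λ, cos φ sin λ, sin φ).
The central angle between the endpoints is δ = arccos(p₁·p₂) ≈ 0.609 rad (34.9°).
Interpolate at f = 1/3 with slerp weights a = sin((1−f)δ)/sin δ ≈ 0.690, b = sin(fδ)/sin δ ≈ 0.352.
p = a·p₁ + b·p₂ ≈ (-0.811, 0.199, -0.551); φ = arcsin(p_z) ≈ -33.42°, λ = atan2(p_y, p_x) ≈ 166.20°.

≈ lat -33°, lon 166°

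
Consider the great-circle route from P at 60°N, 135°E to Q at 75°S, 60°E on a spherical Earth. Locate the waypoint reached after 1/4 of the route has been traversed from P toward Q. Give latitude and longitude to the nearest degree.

≈ 26°N, 119°E

Convert each endpoint to a unit vector on the sphere (x = cos φ cos λ, y = cos φ sin λ, z = sin φ).
The central angle between the endpoints is δ = arccos(p₁·p₂) ≈ 2.503 rad (143.4°).
Interpolate at f = 1/4 with slerp weights a = sin((1−f)δ)/sin δ ≈ 1.600, b = sin(fδ)/sin δ ≈ 0.983.
p = a·p₁ + b·p₂ ≈ (-0.438, 0.786, 0.436); φ = arcsin(p_z) ≈ 25.85°, λ = atan2(p_y, p_x) ≈ 119.15°.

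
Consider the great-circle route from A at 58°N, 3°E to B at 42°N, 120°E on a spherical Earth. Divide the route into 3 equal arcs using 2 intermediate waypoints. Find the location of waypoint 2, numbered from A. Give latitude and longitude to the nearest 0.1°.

Write both endpoints as unit vectors p₁, p₂ with components (cos φ cos λ, cos φ sin λ, sin φ).
The central angle between the endpoints is δ = arccos(p₁·p₂) ≈ 1.172 rad (67.1°).
Interpolate at f = 2/3 with slerp weights a = sin((1−f)δ)/sin δ ≈ 0.413, b = sin(fδ)/sin δ ≈ 0.764.
p = a·p₁ + b·p₂ ≈ (-0.065, 0.503, 0.862); φ = arcsin(p_z) ≈ 59.51°, λ = atan2(p_y, p_x) ≈ 97.39°.

≈ 59.5°N, 97.4°E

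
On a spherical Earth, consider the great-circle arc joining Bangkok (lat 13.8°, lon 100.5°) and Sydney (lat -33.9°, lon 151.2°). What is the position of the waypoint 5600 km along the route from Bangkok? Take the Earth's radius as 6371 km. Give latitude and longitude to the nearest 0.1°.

Write both endpoints as unit vectors p₁, p₂ with components (cos φ cos λ, cos φ sin λ, sin φ).
The central angle between the endpoints is δ = arccos(p₁·p₂) ≈ 1.184 rad (67.8°). The total great-circle distance is δ·R ≈ 1.184 × 6371 ≈ 7541 km, so the target fraction is f = 5600/7541 ≈ 0.743.
Interpolate at f ≈ 0.743 with slerp weights a = sin((1−f)δ)/sin δ ≈ 0.324, b = sin(fδ)/sin δ ≈ 0.832.
p = a·p₁ + b·p₂ ≈ (-0.662, 0.642, -0.387); φ = arcsin(p_z) ≈ -22.74°, λ = atan2(p_y, p_x) ≈ 135.89°.

≈ lat -22.7°, lon 135.9°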